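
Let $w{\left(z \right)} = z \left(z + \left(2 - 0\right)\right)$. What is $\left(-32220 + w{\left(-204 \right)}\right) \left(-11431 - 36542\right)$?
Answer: $-431181324$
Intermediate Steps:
$w{\left(z \right)} = z \left(2 + z\right)$ ($w{\left(z \right)} = z \left(z + \left(2 + 0\right)\right) = z \left(z + 2\right) = z \left(2 + z\right)$)
$\left(-32220 + w{\left(-204 \right)}\right) \left(-11431 - 36542\right) = \left(-32220 - 204 \left(2 - 204\right)\right) \left(-11431 - 36542\right) = \left(-32220 - -41208\right) \left(-47973\right) = \left(-32220 + 41208\right) \left(-47973\right) = 8988 \left(-47973\right) = -431181324$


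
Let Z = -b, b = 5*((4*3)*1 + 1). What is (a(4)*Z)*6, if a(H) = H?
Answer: -1560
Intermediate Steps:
b = 65 (b = 5*(12*1 + 1) = 5*(12 + 1) = 5*13 = 65)
Z = -65 (Z = -1*65 = -65)
(a(4)*Z)*6 = (4*(-65))*6 = -260*6 = -1560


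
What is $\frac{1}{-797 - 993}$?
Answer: $- \frac{1}{1790} \approx -0.00055866$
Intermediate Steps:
$\frac{1}{-797 - 993} = \frac{1}{-1790} = - \frac{1}{1790}$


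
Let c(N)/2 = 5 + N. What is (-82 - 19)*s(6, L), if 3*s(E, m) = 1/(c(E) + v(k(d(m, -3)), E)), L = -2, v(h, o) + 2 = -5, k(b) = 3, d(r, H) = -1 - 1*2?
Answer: -101/45 ≈ -2.2444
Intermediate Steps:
d(r, H) = -3 (d(r, H) = -1 - 2 = -3)
v(h, o) = -7 (v(h, o) = -2 - 5 = -7)
c(N) = 10 + 2*N (c(N) = 2*(5 + N) = 10 + 2*N)
s(E, m) = 1/(3*(3 + 2*E)) (s(E, m) = 1/(3*((10 + 2*E) - 7)) = 1/(3*(3 + 2*E)))
(-82 - 19)*s(6, L) = (-82 - 19)*(1/(3*(3 + 2*6))) = -101/(3*(3 + 12)) = -101/(3*15) = -101*1/45 = -101/45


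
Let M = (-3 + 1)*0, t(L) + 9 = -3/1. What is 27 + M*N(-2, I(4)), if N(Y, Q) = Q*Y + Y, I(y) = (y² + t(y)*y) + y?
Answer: 27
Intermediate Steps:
t(L) = -12 (t(L) = -9 - 3/1 = -9 - 3*1 = -9 - 3 = -12)
M = 0 (M = -2*0 = 0)
I(y) = y² - 11*y (I(y) = (y² - 12*y) + y = y² - 11*y)
N(Y, Q) = Y + Q*Y
27 + M*N(-2, I(4)) = 27 + 0*(-2*(1 + 4*(-11 + 4))) = 27 + 0*(-2*(1 + 4*(-7))) = 27 + 0*(-2*(1 - 28)) = 27 + 0*(-2*(-27)) = 27 + 0*54 = 27 + 0 = 27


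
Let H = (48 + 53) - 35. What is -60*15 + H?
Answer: -834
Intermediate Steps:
H = 66 (H = 101 - 35 = 66)
-60*15 + H = -60*15 + 66 = -900 + 66 = -834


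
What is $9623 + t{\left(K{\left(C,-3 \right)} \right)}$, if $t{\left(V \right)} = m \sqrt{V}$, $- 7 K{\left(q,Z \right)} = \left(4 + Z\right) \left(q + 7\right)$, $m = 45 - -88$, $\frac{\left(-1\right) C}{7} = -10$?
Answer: $9623 + 133 i \sqrt{11} \approx 9623.0 + 441.11 i$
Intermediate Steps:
$C = 70$ ($C = \left(-7\right) \left(-10\right) = 70$)
$m = 133$ ($m = 45 + 88 = 133$)
$K{\left(q,Z \right)} = - \frac{\left(4 + Z\right) \left(7 + q\right)}{7}$ ($K{\left(q,Z \right)} = - \frac{\left(4 + Z\right) \left(q + 7\right)}{7} = - \frac{\left(4 + Z\right) \left(7 + q\right)}{7}$)
$t{\left(V \right)} = 133 \sqrt{V}$
$9623 + t{\left(K{\left(C,-3 \right)} \right)} = 9623 + 133 \sqrt{-4 - -3 - 40 - \left(- \frac{3}{7}\right) 70} = 9623 + 133 \sqrt{-4 + 3 - 40 + 30} = 9623 + 133 \sqrt{-11} = 9623 + 133 i \sqrt{11}$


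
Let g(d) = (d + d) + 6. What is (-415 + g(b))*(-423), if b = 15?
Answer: 160317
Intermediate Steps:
g(d) = 6 + 2*d (g(d) = 2*d + 6 = 6 + 2*d)
(-415 + g(b))*(-423) = (-415 + (6 + 2*15))*(-423) = (-415 + (6 + 30))*(-423) = (-415 + 36)*(-423) = -379*(-423) = 160317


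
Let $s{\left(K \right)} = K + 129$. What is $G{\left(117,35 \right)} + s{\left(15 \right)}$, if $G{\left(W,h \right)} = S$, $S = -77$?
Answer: $67$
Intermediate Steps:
$s{\left(K \right)} = 129 + K$
$G{\left(W,h \right)} = -77$
$G{\left(117,35 \right)} + s{\left(15 \right)} = -77 + \left(129 + 15\right) = -77 + 144 = 67$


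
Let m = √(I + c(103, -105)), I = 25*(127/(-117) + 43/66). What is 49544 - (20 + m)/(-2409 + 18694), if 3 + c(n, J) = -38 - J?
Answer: 161364804/3257 - √39127946/13972530 ≈ 49544.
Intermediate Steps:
c(n, J) = -41 - J (c(n, J) = -3 + (-38 - J) = -41 - J)
I = -27925/2574 (I = 25*(127*(-1/117) + 43*(1/66)) = 25*(-127/117 + 43/66) = 25*(-1117/2574) = -27925/2574 ≈ -10.849)
m = √39127946/858 (m = √(-27925/2574 + (-41 - 1*(-105))) = √(-27925/2574 + (-41 + 105)) = √(-27925/2574 + 64) = √(136811/2574) = √39127946/858 ≈ 7.2905)
49544 - (20 + m)/(-2409 + 18694) = 49544 - (20 + √39127946/858)/(-2409 + 18694) = 49544 - (20 + √39127946/858)/16285 = 49544 - (4/3257 + √39127946/13972530) = 49544 + (-4/3257 - √39127946/13972530) = 161364804/3257 - √39127946/13972530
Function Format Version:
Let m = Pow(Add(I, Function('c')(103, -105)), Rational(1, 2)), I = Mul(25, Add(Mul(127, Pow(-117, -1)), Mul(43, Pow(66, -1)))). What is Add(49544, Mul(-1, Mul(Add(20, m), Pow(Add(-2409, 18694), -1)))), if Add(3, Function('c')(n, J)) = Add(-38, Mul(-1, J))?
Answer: Add(Rational(161364804, 3257), Mul(Rational(-1, 13972530), Pow(39127946, Rational(1, 2)))) ≈ 49544.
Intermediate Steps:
Function('c')(n, J) = Add(-41, Mul(-1, J)) (Function('c')(n, J) = Add(-3, Add(-38, Mul(-1, J))) = Add(-41, Mul(-1, J)))
I = Rational(-27925, 2574) (I = Mul(25, Add(Mul(127, Rational(-1, 117)), Mul(43, Rational(1, 66)))) = Mul(25, Add(Rational(-127, 117), Rational(43, 66))) = Mul(25, Rational(-1117, 2574)) = Rational(-27925, 2574) ≈ -10.849)
m = Mul(Rational(1, 858), Pow(39127946, Rational(1, 2))) (m = Pow(Add(Rational(-27925, 2574), Add(-41, Mul(-1, -105))), Rational(1, 2)) = Pow(Add(Rational(-27925, 2574), Add(-41, 105)), Rational(1, 2)) = Pow(Add(Rational(-27925, 2574), 64), Rational(1, 2)) = Pow(Rational(136811, 2574), Rational(1, 2)) = Mul(Rational(1, 858), Pow(39127946, Rational(1, 2))) ≈ 7.2905)
Add(49544, Mul(-1, Mul(Add(20, m), Pow(Add(-2409, 18694), -1)))) = Add(49544, Mul(-1, Mul(Add(20, Mul(Rational(1, 858), Pow(39127946, Rational(1, 2)))), Pow(Add(-2409, 18694), -1)))) = Add(49544, Mul(-1, Mul(Add(20, Mul(Rational(1, 858), Pow(39127946, Rational(1, 2)))), Pow(16285, -1)))) = Add(49544, Mul(-1, Mul(Add(20, Mul(Rational(1, 858), Pow(39127946, Rational(1, 2)))), Rational(1, 16285)))) = Add(49544, Mul(-1, Add(Rational(4, 3257), Mul(Rational(1, 13972530), Pow(39127946, Rational(1, 2)))))) = Add(49544, Add(Rational(-4, 3257), Mul(Rational(-1, 13972530), Pow(39127946, Rational(1, 2))))) = Add(Rational(161364804, 3257), Mul(Rational(-1, 13972530), Pow(39127946, Rational(1, 2))))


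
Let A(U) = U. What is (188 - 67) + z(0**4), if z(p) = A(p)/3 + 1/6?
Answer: 727/6 ≈ 121.17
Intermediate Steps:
z(p) = 1/6 + p/3 (z(p) = p/3 + 1/6 = 1/6 + p/3)
(188 - 67) + z(0**4) = (188 - 67) + (1/6 + (1/3)*0**4) = 121 + (1/6 + (1/3)*0) = 121 + (1/6 + 0) = 121 + 1/6 = 727/6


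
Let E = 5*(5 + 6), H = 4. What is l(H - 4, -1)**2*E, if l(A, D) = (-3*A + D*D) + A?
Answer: 55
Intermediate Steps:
E = 55 (E = 5*11 = 55)
l(A, D) = D**2 - 2*A (l(A, D) = (-3*A + D**2) + A = (D**2 - 3*A) + A = D**2 - 2*A)
l(H - 4, -1)**2*E = ((-1)**2 - 2*(4 - 4))**2*55 = (1 - 2*0)**2*55 = (1 + 0)**2*55 = 1**2*55 = 1*55 = 55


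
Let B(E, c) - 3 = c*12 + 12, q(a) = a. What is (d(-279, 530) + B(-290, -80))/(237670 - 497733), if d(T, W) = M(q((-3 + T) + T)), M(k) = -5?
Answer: 950/260063 ≈ 0.0036530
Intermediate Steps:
B(E, c) = 15 + 12*c (B(E, c) = 3 + (c*12 + 12) = 3 + (12*c + 12) = 3 + (12 + 12*c) = 15 + 12*c)
d(T, W) = -5
(d(-279, 530) + B(-290, -80))/(237670 - 497733) = (-5 + (15 + 12*(-80)))/(237670 - 497733) = (-5 + (15 - 960))/(-260063) = (-5 - 945)*(-1/260063) = -950*(-1/260063) = 950/260063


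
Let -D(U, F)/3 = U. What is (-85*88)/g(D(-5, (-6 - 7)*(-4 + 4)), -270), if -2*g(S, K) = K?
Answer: -1496/27 ≈ -55.407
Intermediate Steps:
D(U, F) = -3*U
g(S, K) = -K/2
(-85*88)/g(D(-5, (-6 - 7)*(-4 + 4)), -270) = (-85*88)/((-1/2*(-270))) = -7480/135 = -7480*1/135 = -1496/27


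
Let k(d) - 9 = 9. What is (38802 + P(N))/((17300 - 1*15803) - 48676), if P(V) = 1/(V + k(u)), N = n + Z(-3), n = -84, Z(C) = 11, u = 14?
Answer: -2134109/2594845 ≈ -0.82244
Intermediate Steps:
N = -73 (N = -84 + 11 = -73)
k(d) = 18 (k(d) = 9 + 9 = 18)
P(V) = 1/(18 + V) (P(V) = 1/(V + 18) = 1/(18 + V))
(38802 + P(N))/((17300 - 1*15803) - 48676) = (38802 + 1/(18 - 73))/((17300 - 1*15803) - 48676) = (38802 + 1/(-55))/((17300 - 15803) - 48676) = (38802 - 1/55)/(1497 - 48676) = (2134109/55)/(-47179) = (2134109/55)*(-1/47179) = -2134109/2594845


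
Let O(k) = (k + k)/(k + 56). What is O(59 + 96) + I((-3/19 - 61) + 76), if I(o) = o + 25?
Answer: 165617/4009 ≈ 41.311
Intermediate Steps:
O(k) = 2*k/(56 + k) (O(k) = (2*k)/(56 + k) = 2*k/(56 + k))
I(o) = 25 + o
O(59 + 96) + I((-3/19 - 61) + 76) = 2*(59 + 96)/(56 + (59 + 96)) + (25 + ((-3/19 - 61) + 76)) = 2*155/(56 + 155) + (25 + ((-3*1/19 - 61) + 76)) = 2*155/211 + (25 + ((-3/19 - 61) + 76)) = 2*155*(1/211) + (25 + (-1162/19 + 76)) = 310/211 + (25 + 282/19) = 310/211 + 757/19 = 165617/4009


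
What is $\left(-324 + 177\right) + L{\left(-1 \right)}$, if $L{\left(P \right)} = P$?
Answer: $-148$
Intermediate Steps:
$\left(-324 + 177\right) + L{\left(-1 \right)} = \left(-324 + 177\right) - 1 = -147 - 1 = -148$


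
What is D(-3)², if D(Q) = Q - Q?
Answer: 0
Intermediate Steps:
D(Q) = 0
D(-3)² = 0² = 0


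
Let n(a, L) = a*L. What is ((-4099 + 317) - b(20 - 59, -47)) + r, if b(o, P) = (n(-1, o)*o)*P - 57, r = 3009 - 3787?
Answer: -75990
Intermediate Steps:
r = -778
n(a, L) = L*a
b(o, P) = -57 - P*o² (b(o, P) = ((o*(-1))*o)*P - 57 = ((-o)*o)*P - 57 = (-o²)*P - 57 = -P*o² - 57 = -57 - P*o²)
((-4099 + 317) - b(20 - 59, -47)) + r = ((-4099 + 317) - (-57 - 1*(-47)*(20 - 59)²)) - 778 = (-3782 - (-57 - 1*(-47)*(-39)²)) - 778 = (-3782 - (-57 - 1*(-47)*1521)) - 778 = (-3782 - (-57 + 71487)) - 778 = (-3782 - 1*71430) - 778 = (-3782 - 71430) - 778 = -75212 - 778 = -75990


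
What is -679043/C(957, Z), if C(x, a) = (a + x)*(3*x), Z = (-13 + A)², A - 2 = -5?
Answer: -679043/3482523 ≈ -0.19499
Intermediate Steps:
A = -3 (A = 2 - 5 = -3)
Z = 256 (Z = (-13 - 3)² = (-16)² = 256)
C(x, a) = 3*x*(a + x)
-679043/C(957, Z) = -679043*1/(2871*(256 + 957)) = -679043/(3*957*1213) = -679043/3482523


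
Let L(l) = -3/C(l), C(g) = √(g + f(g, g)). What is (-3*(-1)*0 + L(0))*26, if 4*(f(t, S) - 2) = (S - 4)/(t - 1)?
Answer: -26*√3 ≈ -45.033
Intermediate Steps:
f(t, S) = 2 + (-4 + S)/(4*(-1 + t)) (f(t, S) = 2 + ((S - 4)/(t - 1))/4 = 2 + ((-4 + S)/(-1 + t))/4 = 2 + (-4 + S)/(4*(-1 + t)))
C(g) = √(g + (-12 + 9*g)/(4*(-1 + g))) (C(g) = √(g + (-12 + g + 8*g)/(4*(-1 + g))) = √(g + (-12 + 9*g)/(4*(-1 + g))))
L(l) = -6/√((-12 + 4*l² + 5*l)/(-1 + l)) (L(l) = -3*2/√((-12 + 4*l² + 5*l)/(-1 + l)) = -6/√((-12 + 4*l² + 5*l)/(-1 + l)))
(-3*(-1)*0 + L(0))*26 = (-3*(-1)*0 - 6*1/(√(-1/(-1 + 0))*√(12 - 4*0²)))*26 = (3*0 - 6*√3/(6*√(-1/(-1))))*26 = (0 - 6/√12)*26 = (0 - √3)*26 = -√3*26 = -26*√3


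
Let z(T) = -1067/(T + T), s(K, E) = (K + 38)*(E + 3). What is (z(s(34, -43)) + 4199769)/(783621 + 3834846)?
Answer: 24190670507/26602369920 ≈ 0.90934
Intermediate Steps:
s(K, E) = (3 + E)*(38 + K) (s(K, E) = (38 + K)*(3 + E) = (3 + E)*(38 + K))
z(T) = -1067/(2*T) (z(T) = -1067*1/(2*T) = -1067/(2*T))
(z(s(34, -43)) + 4199769)/(783621 + 3834846) = (-1067/(2*(114 + 3*34 + 38*(-43) - 43*34)) + 4199769)/(783621 + 3834846) = (-1067/(2*(114 + 102 - 1634 - 1462)) + 4199769)/4618467 = (-1067/2/(-2880) + 4199769)*(1/4618467) = (-1067/2*(-1/2880) + 4199769)*(1/4618467) = (1067/5760 + 4199769)*(1/4618467) = (24190670507/5760)*(1/4618467) = 24190670507/26602369920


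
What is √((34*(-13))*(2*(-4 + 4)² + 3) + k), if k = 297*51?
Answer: √13821 ≈ 117.56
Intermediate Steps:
k = 15147
√((34*(-13))*(2*(-4 + 4)² + 3) + k) = √((34*(-13))*(2*(-4 + 4)² + 3) + 15147) = √(-442*(2*0² + 3) + 15147) = √(-442*(2*0 + 3) + 15147) = √(-442*(0 + 3) + 15147) = √(-442*3 + 15147) = √(-1326 + 15147) = √13821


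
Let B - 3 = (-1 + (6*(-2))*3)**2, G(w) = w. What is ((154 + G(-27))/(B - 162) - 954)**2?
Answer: 1332207649369/1464100 ≈ 9.0992e+5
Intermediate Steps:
B = 1372 (B = 3 + (-1 + (6*(-2))*3)**2 = 3 + (-1 - 12*3)**2 = 3 + (-1 - 36)**2 = 3 + (-37)**2 = 3 + 1369 = 1372)
((154 + G(-27))/(B - 162) - 954)**2 = ((154 - 27)/(1372 - 162) - 954)**2 = (127/1210 - 954)**2 = (-1154213/1210)**2 = 1332207649369/1464100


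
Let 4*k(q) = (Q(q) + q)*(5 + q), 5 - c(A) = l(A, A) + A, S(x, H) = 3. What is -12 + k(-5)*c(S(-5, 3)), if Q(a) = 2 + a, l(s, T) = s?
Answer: -12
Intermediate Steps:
c(A) = 5 - 2*A (c(A) = 5 - (A + A) = 5 - 2*A)
k(q) = (2 + 2*q)*(5 + q)/4 (k(q) = (((2 + q) + q)*(5 + q))/4 = ((2 + 2*q)*(5 + q))/4 = (2 + 2*q)*(5 + q)/4)
-12 + k(-5)*c(S(-5, 3)) = -12 + (5/2 + (½)*(-5)² + 3*(-5))*(5 - 2*3) = -12 + (5/2 + (½)*25 - 15)*(5 - 6) = -12 + (5/2 + 25/2 - 15)*(-1) = -12 + 0*(-1) = -12 + 0 = -12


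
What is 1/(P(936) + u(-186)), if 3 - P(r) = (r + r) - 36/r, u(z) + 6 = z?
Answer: -26/53585 ≈ -0.00048521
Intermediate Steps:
u(z) = -6 + z
P(r) = 3 - 2*r + 36/r (P(r) = 3 - ((r + r) - 36/r) = 3 - (2*r - 36/r) = 3 - (-36/r + 2*r) = 3 + (-2*r + 36/r) = 3 - 2*r + 36/r)
1/(P(936) + u(-186)) = 1/((3 - 2*936 + 36/936) + (-6 - 186)) = 1/((3 - 1872 + 36*(1/936)) - 192) = 1/((3 - 1872 + 1/26) - 192) = 1/(-48593/26 - 192) = 1/(-53585/26) = -26/53585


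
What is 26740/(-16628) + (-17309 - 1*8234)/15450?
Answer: -209465501/64225650 ≈ -3.2614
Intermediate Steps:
26740/(-16628) + (-17309 - 1*8234)/15450 = 26740*(-1/16628) + (-17309 - 8234)*(1/15450) = -6685/4157 - 25543*1/15450 = -6685/4157 - 25543/15450 = -209465501/64225650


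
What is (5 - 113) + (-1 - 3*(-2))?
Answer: -103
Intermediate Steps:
(5 - 113) + (-1 - 3*(-2)) = -108 + (-1 + 6) = -108 + 5 = -103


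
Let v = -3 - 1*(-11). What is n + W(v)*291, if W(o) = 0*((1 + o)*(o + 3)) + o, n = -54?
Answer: 2274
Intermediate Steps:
v = 8 (v = -3 + 11 = 8)
W(o) = o (W(o) = 0*((1 + o)*(3 + o)) + o = 0 + o = o)
n + W(v)*291 = -54 + 8*291 = -54 + 2328 = 2274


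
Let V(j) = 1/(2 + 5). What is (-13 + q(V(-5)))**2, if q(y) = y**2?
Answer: 404496/2401 ≈ 168.47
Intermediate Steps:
V(j) = 1/7
(-13 + q(V(-5)))**2 = (-13 + (1/7)**2)**2 = (-13 + 1/49)**2 = (-636/49)**2 = 404496/2401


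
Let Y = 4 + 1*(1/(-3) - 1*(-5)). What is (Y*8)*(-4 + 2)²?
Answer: 832/3 ≈ 277.33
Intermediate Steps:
Y = 26/3 (Y = 4 + 1*(-⅓ + 5) = 4 + 1*(14/3) = 4 + 14/3 = 26/3 ≈ 8.6667)
(Y*8)*(-4 + 2)² = ((26/3)*8)*(-4 + 2)² = (208/3)*(-2)² = (208/3)*4 = 832/3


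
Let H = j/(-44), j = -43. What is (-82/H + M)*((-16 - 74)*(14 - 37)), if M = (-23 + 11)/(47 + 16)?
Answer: -52398600/301 ≈ -1.7408e+5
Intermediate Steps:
H = 43/44 (H = -43/(-44) = -43*(-1/44) = 43/44 ≈ 0.97727)
M = -4/21 (M = -12/63 = -12*1/63 = -4/21 ≈ -0.19048)
(-82/H + M)*((-16 - 74)*(14 - 37)) = (-82/43/44 - 4/21)*((-16 - 74)*(14 - 37)) = (-82*44/43 - 4/21)*(-90*(-23)) = (-3608/43 - 4/21)*2070 = -75940/903*2070 = -52398600/301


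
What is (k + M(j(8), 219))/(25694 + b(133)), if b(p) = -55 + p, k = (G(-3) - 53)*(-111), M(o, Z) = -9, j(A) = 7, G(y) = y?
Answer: 6207/25772 ≈ 0.24084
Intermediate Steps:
k = 6216 (k = (-3 - 53)*(-111) = -56*(-111) = 6216)
(k + M(j(8), 219))/(25694 + b(133)) = (6216 - 9)/(25694 + (-55 + 133)) = 6207/(25694 + 78) = 6207/25772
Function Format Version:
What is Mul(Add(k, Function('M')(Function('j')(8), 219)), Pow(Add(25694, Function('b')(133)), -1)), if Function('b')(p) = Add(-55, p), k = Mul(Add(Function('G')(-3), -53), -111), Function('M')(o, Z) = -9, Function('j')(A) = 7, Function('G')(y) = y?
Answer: Rational(6207, 25772) ≈ 0.24084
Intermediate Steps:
k = 6216 (k = Mul(Add(-3, -53), -111) = Mul(-56, -111) = 6216)
Mul(Add(k, Function('M')(Function('j')(8), 219)), Pow(Add(25694, Function('b')(133)), -1)) = Mul(Add(6216, -9), Pow(Add(25694, Add(-55, 133)), -1)) = Mul(6207, Pow(Add(25694, 78), -1)) = Mul(6207, Pow(25772, -1)) = Mul(6207, Rational(1, 25772)) = Rational(6207, 25772)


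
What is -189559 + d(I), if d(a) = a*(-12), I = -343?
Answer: -185443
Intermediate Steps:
d(a) = -12*a
-189559 + d(I) = -189559 - 12*(-343) = -189559 + 4116 = -185443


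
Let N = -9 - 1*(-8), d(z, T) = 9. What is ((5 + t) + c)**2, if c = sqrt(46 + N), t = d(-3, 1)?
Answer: 241 + 84*sqrt(5) ≈ 428.83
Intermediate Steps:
t = 9
N = -1 (N = -9 + 8 = -1)
c = 3*sqrt(5) (c = sqrt(46 - 1) = sqrt(45) = 3*sqrt(5) ≈ 6.7082)
((5 + t) + c)**2 = ((5 + 9) + 3*sqrt(5))**2 = (14 + 3*sqrt(5))**2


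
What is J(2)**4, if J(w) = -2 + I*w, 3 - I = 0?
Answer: 256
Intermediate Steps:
I = 3 (I = 3 - 1*0 = 3 + 0 = 3)
J(w) = -2 + 3*w
J(2)**4 = (-2 + 3*2)**4 = (-2 + 6)**4 = 4**4 = 256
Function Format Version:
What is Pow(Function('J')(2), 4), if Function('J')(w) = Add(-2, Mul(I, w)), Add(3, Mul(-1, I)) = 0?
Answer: 256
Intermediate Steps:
I = 3 (I = Add(3, Mul(-1, 0)) = Add(3, 0) = 3)
Function('J')(w) = Add(-2, Mul(3, w))
Pow(Function('J')(2), 4) = Pow(Add(-2, Mul(3, 2)), 4) = Pow(Add(-2, 6), 4) = Pow(4, 4) = 256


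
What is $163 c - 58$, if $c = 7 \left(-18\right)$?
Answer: $-20596$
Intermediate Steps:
$c = -126$
$163 c - 58 = 163 \left(-126\right) - 58 = -20538 - 58 = -20596$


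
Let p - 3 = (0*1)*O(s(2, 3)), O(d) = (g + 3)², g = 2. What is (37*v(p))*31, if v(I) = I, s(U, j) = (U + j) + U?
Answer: 3441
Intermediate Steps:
s(U, j) = j + 2*U
O(d) = 25 (O(d) = (2 + 3)² = 5² = 25)
p = 3 (p = 3 + (0*1)*25 = 3 + 0*25 = 3 + 0 = 3)
(37*v(p))*31 = (37*3)*31 = 111*31 = 3441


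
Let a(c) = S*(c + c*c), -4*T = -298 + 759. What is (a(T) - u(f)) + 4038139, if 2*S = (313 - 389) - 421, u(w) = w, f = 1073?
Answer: 24479643/32 ≈ 7.6499e+5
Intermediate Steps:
S = -497/2 (S = ((313 - 389) - 421)/2 = (-76 - 421)/2 = (½)*(-497) = -497/2 ≈ -248.50)
T = -461/4 (T = -(-298 + 759)/4 = -¼*461 = -461/4 ≈ -115.25)
a(c) = -497*c/2 - 497*c²/2 (a(c) = -497*(c + c*c)/2 = -497*(c + c²)/2 = -497*c/2 - 497*c²/2)
(a(T) - u(f)) + 4038139 = (-497/2*(-461/4)*(1 - 461/4) - 1*1073) + 4038139 = (-497/2*(-461/4)*(-457/4) - 1073) + 4038139 = (-104706469/32 - 1073) + 4038139 = -104740805/32 + 4038139 = 24479643/32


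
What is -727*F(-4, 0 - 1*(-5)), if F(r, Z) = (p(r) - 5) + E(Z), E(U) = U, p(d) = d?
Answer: 2908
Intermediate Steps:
F(r, Z) = -5 + Z + r (F(r, Z) = (r - 5) + Z = (-5 + r) + Z = -5 + Z + r)
-727*F(-4, 0 - 1*(-5)) = -727*(-5 + (0 - 1*(-5)) - 4) = -727*(-5 + (0 + 5) - 4) = -727*(-5 + 5 - 4) = -727*(-4) = 2908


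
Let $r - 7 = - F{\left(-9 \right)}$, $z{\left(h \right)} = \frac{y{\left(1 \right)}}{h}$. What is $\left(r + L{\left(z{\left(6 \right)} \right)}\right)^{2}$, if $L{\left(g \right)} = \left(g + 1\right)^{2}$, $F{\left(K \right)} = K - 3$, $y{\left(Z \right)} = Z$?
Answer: $\frac{537289}{1296} \approx 414.57$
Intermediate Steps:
$F{\left(K \right)} = -3 + K$ ($F{\left(K \right)} = K - 3 = -3 + K$)
$z{\left(h \right)} = \frac{1}{h}$ ($z{\left(h \right)} = 1 \frac{1}{h} = \frac{1}{h}$)
$L{\left(g \right)} = \left(1 + g\right)^{2}$
$r = 19$ ($r = 7 - \left(-3 - 9\right) = 7 - -12 = 7 + 12 = 19$)
$\left(r + L{\left(z{\left(6 \right)} \right)}\right)^{2} = \left(19 + \left(1 + \frac{1}{6}\right)^{2}\right)^{2} = \left(19 + \left(\frac{7}{6}\right)^{2}\right)^{2} = \left(19 + \frac{49}{36}\right)^{2} = \left(\frac{733}{36}\right)^{2} = \frac{537289}{1296}$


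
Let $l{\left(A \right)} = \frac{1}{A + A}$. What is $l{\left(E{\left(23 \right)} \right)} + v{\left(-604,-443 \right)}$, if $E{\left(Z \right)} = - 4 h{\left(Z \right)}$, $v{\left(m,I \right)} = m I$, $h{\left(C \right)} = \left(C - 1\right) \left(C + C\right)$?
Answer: $\frac{2166262911}{8096} \approx 2.6757 \cdot 10^{5}$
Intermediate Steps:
$h{\left(C \right)} = 2 C \left(-1 + C\right)$ ($h{\left(C \right)} = \left(-1 + C\right) 2 C = 2 C \left(-1 + C\right)$)
$v{\left(m,I \right)} = I m$
$E{\left(Z \right)} = - 8 Z \left(-1 + Z\right)$ ($E{\left(Z \right)} = - 4 \cdot 2 Z \left(-1 + Z\right) = - 8 Z \left(-1 + Z\right)$)
$l{\left(A \right)} = \frac{1}{2 A}$
$l{\left(E{\left(23 \right)} \right)} + v{\left(-604,-443 \right)} = \frac{1}{2 \cdot 8 \cdot 23 \left(1 - 23\right)} - -267572 = \frac{1}{2 \cdot 8 \cdot 23 \left(1 - 23\right)} + 267572 = \frac{1}{2 \cdot 8 \cdot 23 \left(-22\right)} + 267572 = \frac{1}{2 \left(-4048\right)} + 267572 = \frac{1}{2} \left(- \frac{1}{4048}\right) + 267572 = - \frac{1}{8096} + 267572 = \frac{2166262911}{8096}$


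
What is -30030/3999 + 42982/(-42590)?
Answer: -241810453/28386235 ≈ -8.5186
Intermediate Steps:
-30030/3999 + 42982/(-42590) = -30030*1/3999 + 42982*(-1/42590) = -10010/1333 - 21491/21295 = -241810453/28386235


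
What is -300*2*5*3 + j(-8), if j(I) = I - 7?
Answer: -9015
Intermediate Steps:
j(I) = -7 + I
-300*2*5*3 + j(-8) = -300*2*5*3 + (-7 - 8) = -3000*3 - 15 = -300*30 - 15 = -9000 - 15 = -9015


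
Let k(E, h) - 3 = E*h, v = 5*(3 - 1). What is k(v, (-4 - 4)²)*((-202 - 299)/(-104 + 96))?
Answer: 322143/8 ≈ 40268.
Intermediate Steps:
v = 10 (v = 5*2 = 10)
k(E, h) = 3 + E*h
k(v, (-4 - 4)²)*((-202 - 299)/(-104 + 96)) = (3 + 10*(-4 - 4)²)*((-202 - 299)/(-104 + 96)) = (3 + 10*(-8)²)*(-501/(-8)) = (3 + 10*64)*(-501*(-⅛)) = (3 + 640)*(501/8) = 643*(501/8) = 322143/8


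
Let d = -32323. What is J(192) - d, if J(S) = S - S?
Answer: 32323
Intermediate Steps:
J(S) = 0
J(192) - d = 0 - 1*(-32323) = 0 + 32323 = 32323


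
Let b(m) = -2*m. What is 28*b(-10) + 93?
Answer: 653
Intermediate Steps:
28*b(-10) + 93 = 28*(-2*(-10)) + 93 = 28*20 + 93 = 560 + 93 = 653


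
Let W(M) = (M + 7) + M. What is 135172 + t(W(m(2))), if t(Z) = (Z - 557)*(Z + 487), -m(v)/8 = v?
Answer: -133712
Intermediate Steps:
m(v) = -8*v
W(M) = 7 + 2*M (W(M) = (7 + M) + M = 7 + 2*M)
t(Z) = (-557 + Z)*(487 + Z)
135172 + t(W(m(2))) = 135172 + (-271259 + (7 + 2*(-8*2))**2 - 70*(7 + 2*(-8*2))) = 135172 + (-271259 + (7 + 2*(-16))**2 - 70*(7 + 2*(-16))) = 135172 + (-271259 + (7 - 32)**2 - 70*(7 - 32)) = 135172 + (-271259 + (-25)**2 - 70*(-25)) = 135172 + (-271259 + 625 + 1750) = 135172 - 268884 = -133712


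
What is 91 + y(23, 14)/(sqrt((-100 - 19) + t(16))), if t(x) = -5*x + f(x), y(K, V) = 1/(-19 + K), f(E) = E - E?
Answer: 91 - I*sqrt(199)/796 ≈ 91.0 - 0.017722*I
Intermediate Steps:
f(E) = 0
t(x) = -5*x (t(x) = -5*x + 0 = -5*x)
91 + y(23, 14)/(sqrt((-100 - 19) + t(16))) = 91 + 1/((-19 + 23)*(sqrt((-100 - 19) - 5*16))) = 91 + 1/(4*(sqrt(-119 - 80))) = 91 + 1/(4*(sqrt(-199))) = 91 + 1/(4*((I*sqrt(199)))) = 91 + (-I*sqrt(199)/199)/4 = 91 - I*sqrt(199)/796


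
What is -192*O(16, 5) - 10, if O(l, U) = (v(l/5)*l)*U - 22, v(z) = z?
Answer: -44938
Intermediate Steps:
O(l, U) = -22 + U*l²/5 (O(l, U) = ((l/5)*l)*U - 22 = (l²/5)*U - 22 = U*l²/5 - 22 = -22 + U*l²/5)
-192*O(16, 5) - 10 = -192*(-22 + (⅕)*5*16²) - 10 = -192*(-22 + (⅕)*5*256) - 10 = -192*(-22 + 256) - 10 = -192*234 - 10 = -44928 - 10 = -44938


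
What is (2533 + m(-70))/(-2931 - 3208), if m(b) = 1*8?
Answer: -363/877 ≈ -0.41391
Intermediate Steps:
m(b) = 8
(2533 + m(-70))/(-2931 - 3208) = (2533 + 8)/(-2931 - 3208) = 2541/(-6139) = 2541*(-1/6139) = -363/877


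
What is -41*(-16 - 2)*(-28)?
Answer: -20664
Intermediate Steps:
-41*(-16 - 2)*(-28) = -41*(-18)*(-28) = 738*(-28) = -20664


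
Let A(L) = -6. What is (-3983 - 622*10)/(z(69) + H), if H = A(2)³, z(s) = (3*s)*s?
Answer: -3401/4689 ≈ -0.72531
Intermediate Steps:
z(s) = 3*s²
H = -216 (H = (-6)³ = -216)
(-3983 - 622*10)/(z(69) + H) = (-3983 - 622*10)/(3*69² - 216) = (-3983 - 6220)/(3*4761 - 216) = -10203/(14283 - 216) = -10203/14067 = -10203*1/14067 = -3401/4689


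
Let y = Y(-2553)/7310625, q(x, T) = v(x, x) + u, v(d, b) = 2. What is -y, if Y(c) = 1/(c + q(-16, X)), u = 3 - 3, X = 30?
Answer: 1/18649404375 ≈ 5.3621e-11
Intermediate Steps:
u = 0
q(x, T) = 2 (q(x, T) = 2 + 0 = 2)
Y(c) = 1/(2 + c) (Y(c) = 1/(c + 2) = 1/(2 + c))
y = -1/18649404375 (y = 1/((2 - 2553)*7310625) = (1/7310625)/(-2551) = -1/2551*1/7310625 = -1/18649404375 ≈ -5.3621e-11)
-y = -1*(-1/18649404375) = 1/18649404375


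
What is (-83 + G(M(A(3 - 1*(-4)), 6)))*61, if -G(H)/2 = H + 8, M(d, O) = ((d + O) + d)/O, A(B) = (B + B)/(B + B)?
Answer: -18605/3 ≈ -6201.7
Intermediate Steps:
A(B) = 1 (A(B) = (2*B)/((2*B)) = (2*B)*(1/(2*B)) = 1)
M(d, O) = (O + 2*d)/O (M(d, O) = ((O + d) + d)/O = (O + 2*d)/O)
G(H) = -16 - 2*H (G(H) = -2*(H + 8) = -2*(8 + H) = -16 - 2*H)
(-83 + G(M(A(3 - 1*(-4)), 6)))*61 = (-83 + (-16 - 2*(6 + 2*1)/6))*61 = (-83 + (-16 - (6 + 2)/3))*61 = (-83 + (-16 - 8/3))*61 = (-83 - 56/3)*61 = -305/3*61 = -18605/3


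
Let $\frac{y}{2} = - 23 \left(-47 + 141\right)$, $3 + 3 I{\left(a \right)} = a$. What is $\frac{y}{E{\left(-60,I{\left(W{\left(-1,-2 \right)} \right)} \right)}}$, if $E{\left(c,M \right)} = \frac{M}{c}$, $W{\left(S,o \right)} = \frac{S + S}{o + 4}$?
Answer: $-194580$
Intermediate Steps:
$W{\left(S,o \right)} = \frac{2 S}{4 + o}$
$I{\left(a \right)} = -1 + \frac{a}{3}$
$y = -4324$ ($y = 2 \left(- 23 \left(-47 + 141\right)\right) = 2 \left(\left(-23\right) 94\right) = 2 \left(-2162\right) = -4324$)
$\frac{y}{E{\left(-60,I{\left(W{\left(-1,-2 \right)} \right)} \right)}} = - \frac{4324}{\left(-1 + \frac{2 \left(-1\right) \frac{1}{4 - 2}}{3}\right) \frac{1}{-60}} = - \frac{4324}{\left(-1 + \frac{2 \left(-1\right) \frac{1}{2}}{3}\right) \left(- \frac{1}{60}\right)} = - \frac{4324}{\left(-1 + \frac{1}{3} \left(-1\right)\right) \left(- \frac{1}{60}\right)} = - \frac{4324}{\left(-1 - \frac{1}{3}\right) \left(- \frac{1}{60}\right)} = - \frac{4324}{\left(- \frac{4}{3}\right) \left(- \frac{1}{60}\right)} = - 4324 \frac{1}{\frac{1}{45}} = \left(-4324\right) 45 = -194580$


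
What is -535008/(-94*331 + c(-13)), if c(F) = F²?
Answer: 178336/10315 ≈ 17.289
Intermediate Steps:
-535008/(-94*331 + c(-13)) = -535008/(-94*331 + (-13)²) = -535008/(-31114 + 169) = -535008/(-30945) = -535008*(-1/30945) = 178336/10315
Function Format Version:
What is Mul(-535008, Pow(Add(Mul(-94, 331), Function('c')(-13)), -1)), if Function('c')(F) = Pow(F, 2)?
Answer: Rational(178336, 10315) ≈ 17.289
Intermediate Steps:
Mul(-535008, Pow(Add(Mul(-94, 331), Function('c')(-13)), -1)) = Mul(-535008, Pow(Add(Mul(-94, 331), Pow(-13, 2)), -1)) = Mul(-535008, Pow(Add(-31114, 169), -1)) = Mul(-535008, Pow(-30945, -1)) = Mul(-535008, Rational(-1, 30945)) = Rational(178336, 10315)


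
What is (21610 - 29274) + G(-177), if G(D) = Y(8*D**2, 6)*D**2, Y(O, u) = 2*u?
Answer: 368284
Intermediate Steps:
G(D) = 12*D**2 (G(D) = (2*6)*D**2 = 12*D**2)
(21610 - 29274) + G(-177) = (21610 - 29274) + 12*(-177)**2 = -7664 + 12*31329 = -7664 + 375948 = 368284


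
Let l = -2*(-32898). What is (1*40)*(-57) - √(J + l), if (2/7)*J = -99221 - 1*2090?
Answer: -2280 - I*√1155170/2 ≈ -2280.0 - 537.39*I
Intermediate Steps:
l = 65796
J = -709177/2 (J = 7*(-99221 - 1*2090)/2 = 7*(-99221 - 2090)/2 = (7/2)*(-101311) = -709177/2 ≈ -3.5459e+5)
(1*40)*(-57) - √(J + l) = (1*40)*(-57) - √(-709177/2 + 65796) = 40*(-57) - √(-577585/2) = -2280 - I*√1155170/2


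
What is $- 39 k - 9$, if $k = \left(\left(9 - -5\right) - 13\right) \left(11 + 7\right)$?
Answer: $-711$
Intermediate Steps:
$k = 18$ ($k = \left(\left(9 + 5\right) - 13\right) 18 = \left(14 - 13\right) 18 = 1 \cdot 18 = 18$)
$- 39 k - 9 = \left(-39\right) 18 - 9 = -702 - 9 = -711$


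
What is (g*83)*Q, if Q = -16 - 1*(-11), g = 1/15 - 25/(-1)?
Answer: -31208/3 ≈ -10403.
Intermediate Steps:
g = 376/15 (g = 1*(1/15) - 25*(-1) = 1/15 + 25 = 376/15 ≈ 25.067)
Q = -5 (Q = -16 + 11 = -5)
(g*83)*Q = ((376/15)*83)*(-5) = (31208/15)*(-5) = -31208/3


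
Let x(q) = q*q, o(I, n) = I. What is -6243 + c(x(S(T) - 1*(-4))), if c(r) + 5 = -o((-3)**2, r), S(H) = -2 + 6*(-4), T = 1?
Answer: -6257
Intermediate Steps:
S(H) = -26 (S(H) = -2 - 24 = -26)
x(q) = q**2
c(r) = -14 (c(r) = -5 - 1*(-3)**2 = -5 - 1*9 = -5 - 9 = -14)
-6243 + c(x(S(T) - 1*(-4))) = -6243 - 14 = -6257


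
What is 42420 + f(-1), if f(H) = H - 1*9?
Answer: 42410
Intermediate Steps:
f(H) = -9 + H (f(H) = H - 9 = -9 + H)
42420 + f(-1) = 42420 + (-9 - 1) = 42420 - 10 = 42410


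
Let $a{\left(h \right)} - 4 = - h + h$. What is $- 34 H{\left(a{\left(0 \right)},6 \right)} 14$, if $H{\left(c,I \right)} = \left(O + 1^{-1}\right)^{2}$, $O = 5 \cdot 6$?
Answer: $-457436$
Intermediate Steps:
$a{\left(h \right)} = 4$ ($a{\left(h \right)} = 4 + \left(- h + h\right) = 4 + 0 = 4$)
$O = 30$
$H{\left(c,I \right)} = 961$ ($H{\left(c,I \right)} = \left(30 + 1^{-1}\right)^{2} = \left(30 + 1\right)^{2} = 31^{2} = 961$)
$- 34 H{\left(a{\left(0 \right)},6 \right)} 14 = \left(-34\right) 961 \cdot 14 = \left(-32674\right) 14 = -457436$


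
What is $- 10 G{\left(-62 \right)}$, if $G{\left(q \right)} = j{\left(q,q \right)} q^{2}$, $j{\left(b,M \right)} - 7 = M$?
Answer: $2114200$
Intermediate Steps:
$j{\left(b,M \right)} = 7 + M$
$G{\left(q \right)} = q^{2} \left(7 + q\right)$ ($G{\left(q \right)} = \left(7 + q\right) q^{2} = q^{2} \left(7 + q\right)$)
$- 10 G{\left(-62 \right)} = - 10 \left(-62\right)^{2} \left(7 - 62\right) = - 10 \cdot 3844 \left(-55\right) = \left(-10\right) \left(-211420\right) = 2114200$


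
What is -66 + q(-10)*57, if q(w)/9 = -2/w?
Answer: 183/5 ≈ 36.600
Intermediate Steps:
q(w) = -18/w (q(w) = 9*(-2/w) = -18/w)
-66 + q(-10)*57 = -66 - 18/(-10)*57 = -66 - 18*(-⅒)*57 = -66 + (9/5)*57 = -66 + 513/5 = 183/5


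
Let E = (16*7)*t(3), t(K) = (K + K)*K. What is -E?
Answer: -2016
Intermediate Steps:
t(K) = 2*K² (t(K) = (2*K)*K = 2*K²)
E = 2016 (E = (16*7)*(2*3²) = 112*(2*9) = 112*18 = 2016)
-E = -1*2016 = -2016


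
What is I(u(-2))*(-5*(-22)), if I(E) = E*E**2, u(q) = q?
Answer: -880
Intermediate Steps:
I(E) = E**3
I(u(-2))*(-5*(-22)) = (-2)**3*(-5*(-22)) = -8*110 = -880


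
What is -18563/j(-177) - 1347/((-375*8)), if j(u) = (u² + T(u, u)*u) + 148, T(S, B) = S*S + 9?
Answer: 2494954701/5515349000 ≈ 0.45237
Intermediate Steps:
T(S, B) = 9 + S² (T(S, B) = S² + 9 = 9 + S²)
j(u) = 148 + u² + u*(9 + u²) (j(u) = (u² + (9 + u²)*u) + 148 = (u² + u*(9 + u²)) + 148 = 148 + u² + u*(9 + u²))
-18563/j(-177) - 1347/((-375*8)) = -18563/(148 + (-177)² - 177*(9 + (-177)²)) - 1347/((-375*8)) = -18563/(148 + 31329 - 177*(9 + 31329)) - 1347/(-3000) = -18563/(148 + 31329 - 177*31338) - 1347*(-1/3000) = -18563/(148 + 31329 - 5546826) + 449/1000 = -18563/(-5515349) + 449/1000 = -18563*(-1/5515349) + 449/1000 = 18563/5515349 + 449/1000 = 2494954701/5515349000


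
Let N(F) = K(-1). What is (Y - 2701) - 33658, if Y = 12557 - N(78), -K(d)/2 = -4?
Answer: -23810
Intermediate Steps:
K(d) = 8 (K(d) = -2*(-4) = 8)
N(F) = 8
Y = 12549 (Y = 12557 - 1*8 = 12557 - 8 = 12549)
(Y - 2701) - 33658 = (12549 - 2701) - 33658 = 9848 - 33658 = -23810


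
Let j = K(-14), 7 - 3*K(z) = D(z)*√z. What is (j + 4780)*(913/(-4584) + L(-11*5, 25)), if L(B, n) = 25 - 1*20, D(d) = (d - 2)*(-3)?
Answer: 315734429/13752 - 44014*I*√14/573 ≈ 22959.0 - 287.41*I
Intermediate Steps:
D(d) = 6 - 3*d (D(d) = (-2 + d)*(-3) = 6 - 3*d)
L(B, n) = 5 (L(B, n) = 25 - 20 = 5)
K(z) = 7/3 - √z*(6 - 3*z)/3 (K(z) = 7/3 - (6 - 3*z)*√z/3 = 7/3 - √z*(6 - 3*z)/3)
j = 7/3 - 16*I*√14 (j = 7/3 + √(-14)*(-2 - 14) = 7/3 + (I*√14)*(-16) = 7/3 - 16*I*√14 ≈ 2.3333 - 59.867*I)
(j + 4780)*(913/(-4584) + L(-11*5, 25)) = ((7/3 - 16*I*√14) + 4780)*(913/(-4584) + 5) = (14347/3 - 16*I*√14)*(913*(-1/4584) + 5) = (14347/3 - 16*I*√14)*(-913/4584 + 5) = (14347/3 - 16*I*√14)*(22007/4584) = 315734429/13752 - 44014*I*√14/573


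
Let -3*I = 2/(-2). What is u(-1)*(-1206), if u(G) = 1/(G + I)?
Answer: 1809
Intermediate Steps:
I = 1/3 (I = -2/(3*(-2)) = -2*(-1)/(3*2) = -1/3*(-1) = 1/3 ≈ 0.33333)
u(G) = 1/(1/3 + G) (u(G) = 1/(G + 1/3) = 1/(1/3 + G))
u(-1)*(-1206) = (3/(1 + 3*(-1)))*(-1206) = (3/(1 - 3))*(-1206) = (3/(-2))*(-1206) = (3*(-1/2))*(-1206) = -3/2*(-1206) = 1809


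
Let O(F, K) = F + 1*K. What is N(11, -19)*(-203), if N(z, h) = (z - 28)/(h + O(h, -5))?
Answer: -3451/43 ≈ -80.256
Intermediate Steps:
O(F, K) = F + K
N(z, h) = (-28 + z)/(-5 + 2*h) (N(z, h) = (z - 28)/(h + (h - 5)) = (-28 + z)/(h + (-5 + h)) = (-28 + z)/(-5 + 2*h))
N(11, -19)*(-203) = ((-28 + 11)/(-5 + 2*(-19)))*(-203) = (-17/(-5 - 38))*(-203) = (-17/(-43))*(-203) = -1/43*(-17)*(-203) = (17/43)*(-203) = -3451/43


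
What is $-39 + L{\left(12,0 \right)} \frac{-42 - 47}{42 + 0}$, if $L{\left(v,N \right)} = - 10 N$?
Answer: $-39$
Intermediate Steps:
$-39 + L{\left(12,0 \right)} \frac{-42 - 47}{42 + 0} = -39 + \left(-10\right) 0 \frac{-42 - 47}{42 + 0} = -39 + 0 \left(- \frac{89}{42}\right) = -39 + 0 = -39$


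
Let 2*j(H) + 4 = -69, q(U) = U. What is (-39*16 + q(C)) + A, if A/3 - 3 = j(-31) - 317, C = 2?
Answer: -3347/2 ≈ -1673.5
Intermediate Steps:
j(H) = -73/2 (j(H) = -2 + (½)*(-69) = -2 - 69/2 = -73/2)
A = -2103/2 (A = 9 + 3*(-73/2 - 317) = 9 + 3*(-707/2) = 9 - 2121/2 = -2103/2 ≈ -1051.5)
(-39*16 + q(C)) + A = (-39*16 + 2) - 2103/2 = (-624 + 2) - 2103/2 = -622 - 2103/2 = -3347/2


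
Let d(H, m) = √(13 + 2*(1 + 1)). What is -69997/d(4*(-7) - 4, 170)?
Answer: -69997*√17/17 ≈ -16977.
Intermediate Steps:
d(H, m) = √17 (d(H, m) = √(13 + 2*2) = √(13 + 4) = √17)
-69997/d(4*(-7) - 4, 170) = -69997*√17/17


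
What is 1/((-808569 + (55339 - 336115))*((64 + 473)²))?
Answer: -1/314133328305 ≈ -3.1834e-12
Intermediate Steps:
1/((-808569 + (55339 - 336115))*((64 + 473)²)) = 1/((-808569 - 280776)*(537²)) = 1/(-1089345*288369) = -1/1089345*1/288369 = -1/314133328305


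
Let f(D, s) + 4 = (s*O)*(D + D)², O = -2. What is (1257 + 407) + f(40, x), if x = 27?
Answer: -343940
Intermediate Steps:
f(D, s) = -4 - 8*s*D² (f(D, s) = -4 + (s*(-2))*(D + D)² = -4 + (-2*s)*(2*D)² = -4 + (-2*s)*(4*D²) = -4 - 8*s*D²)
(1257 + 407) + f(40, x) = (1257 + 407) + (-4 - 8*27*40²) = 1664 + (-4 - 8*27*1600) = 1664 + (-4 - 345600) = 1664 - 345604 = -343940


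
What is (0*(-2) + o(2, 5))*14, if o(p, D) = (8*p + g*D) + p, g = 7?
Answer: 742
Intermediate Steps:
o(p, D) = 7*D + 9*p (o(p, D) = (8*p + 7*D) + p = (7*D + 8*p) + p = 7*D + 9*p)
(0*(-2) + o(2, 5))*14 = (0*(-2) + (7*5 + 9*2))*14 = (0 + (35 + 18))*14 = (0 + 53)*14 = 53*14 = 742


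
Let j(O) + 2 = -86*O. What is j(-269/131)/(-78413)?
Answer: -22872/10272103 ≈ -0.0022266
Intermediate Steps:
j(O) = -2 - 86*O
j(-269/131)/(-78413) = (-2 - (-23134)/131)/(-78413) = (-2 - (-23134)/131)*(-1/78413) = (-2 - 86*(-269/131))*(-1/78413) = (-2 + 23134/131)*(-1/78413) = (22872/131)*(-1/78413) = -22872/10272103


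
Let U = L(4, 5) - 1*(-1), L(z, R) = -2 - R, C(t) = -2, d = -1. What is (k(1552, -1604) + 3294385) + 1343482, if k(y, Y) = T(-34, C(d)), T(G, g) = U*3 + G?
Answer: 4637815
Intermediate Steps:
U = -6 (U = (-2 - 1*5) - 1*(-1) = (-2 - 5) + 1 = -7 + 1 = -6)
T(G, g) = -18 + G (T(G, g) = -6*3 + G = -18 + G)
k(y, Y) = -52 (k(y, Y) = -18 - 34 = -52)
(k(1552, -1604) + 3294385) + 1343482 = (-52 + 3294385) + 1343482 = 3294333 + 1343482 = 4637815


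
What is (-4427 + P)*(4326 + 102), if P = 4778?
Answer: 1554228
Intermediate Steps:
(-4427 + P)*(4326 + 102) = (-4427 + 4778)*(4326 + 102) = 351*4428 = 1554228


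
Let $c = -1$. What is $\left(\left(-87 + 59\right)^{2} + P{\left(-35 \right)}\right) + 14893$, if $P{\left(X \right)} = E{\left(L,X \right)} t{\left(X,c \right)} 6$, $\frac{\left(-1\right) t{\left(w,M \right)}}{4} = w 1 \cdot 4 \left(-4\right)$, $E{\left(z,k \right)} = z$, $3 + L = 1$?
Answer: $42557$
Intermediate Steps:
$L = -2$ ($L = -3 + 1 = -2$)
$t{\left(w,M \right)} = 64 w$ ($t{\left(w,M \right)} = - 4 w 1 \cdot 4 \left(-4\right) = - 4 w \left(-16\right) = - 4 \left(- 16 w\right) = 64 w$)
$P{\left(X \right)} = - 768 X$ ($P{\left(X \right)} = - 2 \cdot 64 X 6 = - 128 X 6 = - 768 X$)
$\left(\left(-87 + 59\right)^{2} + P{\left(-35 \right)}\right) + 14893 = \left(\left(-87 + 59\right)^{2} - -26880\right) + 14893 = \left(\left(-28\right)^{2} + 26880\right) + 14893 = \left(784 + 26880\right) + 14893 = 27664 + 14893 = 42557$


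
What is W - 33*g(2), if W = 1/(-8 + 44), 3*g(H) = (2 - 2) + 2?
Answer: -791/36 ≈ -21.972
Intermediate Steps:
g(H) = ⅔ (g(H) = ((2 - 2) + 2)/3 = (0 + 2)/3 = (⅓)*2 = ⅔)
W = 1/36 ≈ 0.027778
W - 33*g(2) = 1/36 - 33*⅔ = 1/36 - 22 = -791/36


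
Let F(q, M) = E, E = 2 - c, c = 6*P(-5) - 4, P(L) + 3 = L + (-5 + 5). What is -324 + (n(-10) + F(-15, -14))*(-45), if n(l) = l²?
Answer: -7254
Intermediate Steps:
P(L) = -3 + L (P(L) = -3 + (L + (-5 + 5)) = -3 + (L + 0) = -3 + L)
c = -52 (c = 6*(-3 - 5) - 4 = 6*(-8) - 4 = -48 - 4 = -52)
E = 54 (E = 2 - 1*(-52) = 2 + 52 = 54)
F(q, M) = 54
-324 + (n(-10) + F(-15, -14))*(-45) = -324 + ((-10)² + 54)*(-45) = -324 + (100 + 54)*(-45) = -324 + 154*(-45) = -324 - 6930 = -7254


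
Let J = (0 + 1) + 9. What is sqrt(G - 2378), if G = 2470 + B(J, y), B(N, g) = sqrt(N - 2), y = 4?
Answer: sqrt(92 + 2*sqrt(2)) ≈ 9.7380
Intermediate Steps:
J = 10 (J = 1 + 9 = 10)
B(N, g) = sqrt(-2 + N)
G = 2470 + 2*sqrt(2) (G = 2470 + sqrt(-2 + 10) = 2470 + sqrt(8) = 2470 + 2*sqrt(2) ≈ 2472.8)
sqrt(G - 2378) = sqrt((2470 + 2*sqrt(2)) - 2378) = sqrt(92 + 2*sqrt(2))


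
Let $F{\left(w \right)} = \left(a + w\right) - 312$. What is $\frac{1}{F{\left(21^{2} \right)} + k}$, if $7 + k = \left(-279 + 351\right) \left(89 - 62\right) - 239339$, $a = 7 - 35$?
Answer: $- \frac{1}{237301} \approx -4.2141 \cdot 10^{-6}$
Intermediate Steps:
$a = -28$ ($a = 7 - 35 = -28$)
$F{\left(w \right)} = -340 + w$ ($F{\left(w \right)} = \left(-28 + w\right) - 312 = -340 + w$)
$k = -237402$ ($k = -7 - \left(239339 - \left(-279 + 351\right) \left(89 - 62\right)\right) = -7 - \left(239339 - 72 \left(89 - 62\right)\right) = -7 + \left(72 \cdot 27 - 239339\right) = -7 + \left(1944 - 239339\right) = -7 - 237395 = -237402$)
$\frac{1}{F{\left(21^{2} \right)} + k} = \frac{1}{\left(-340 + 21^{2}\right) - 237402} = \frac{1}{\left(-340 + 441\right) - 237402} = \frac{1}{101 - 237402} = \frac{1}{-237301} = - \frac{1}{237301}$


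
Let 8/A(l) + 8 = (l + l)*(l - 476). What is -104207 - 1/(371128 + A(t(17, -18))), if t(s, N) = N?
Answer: -85933929178541/824646417 ≈ -1.0421e+5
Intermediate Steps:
A(l) = 8/(-8 + 2*l*(-476 + l)) (A(l) = 8/(-8 + (l + l)*(l - 476)) = 8/(-8 + (2*l)*(-476 + l)) = 8/(-8 + 2*l*(-476 + l)))
-104207 - 1/(371128 + A(t(17, -18))) = -104207 - 1/(371128 + 4/(-4 + (-18)² - 476*(-18))) = -104207 - 1/(371128 + 4/(-4 + 324 + 8568)) = -104207 - 1/(371128 + 4/8888) = -104207 - 1/(371128 + 4*(1/8888)) = -104207 - 1/(371128 + 1/2222) = -104207 - 1/824646417/2222 = -104207 - 1*2222/824646417 = -104207 - 2222/824646417 = -85933929178541/824646417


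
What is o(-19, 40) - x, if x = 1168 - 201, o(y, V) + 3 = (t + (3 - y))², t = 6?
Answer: -186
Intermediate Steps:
o(y, V) = -3 + (9 - y)² (o(y, V) = -3 + (6 + (3 - y))² = -3 + (9 - y)²)
x = 967
o(-19, 40) - x = (-3 + (9 - 1*(-19))²) - 1*967 = (-3 + (9 + 19)²) - 967 = (-3 + 28²) - 967 = (-3 + 784) - 967 = 781 - 967 = -186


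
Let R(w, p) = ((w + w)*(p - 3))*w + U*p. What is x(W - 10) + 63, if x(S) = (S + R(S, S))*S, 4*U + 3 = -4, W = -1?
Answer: 148961/4 ≈ 37240.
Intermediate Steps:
U = -7/4 (U = -3/4 + (1/4)*(-4) = -3/4 - 1 = -7/4 ≈ -1.7500)
R(w, p) = -7*p/4 + 2*w**2*(-3 + p) (R(w, p) = ((w + w)*(p - 3))*w - 7*p/4 = ((2*w)*(-3 + p))*w - 7*p/4 = (2*w*(-3 + p))*w - 7*p/4 = 2*w**2*(-3 + p) - 7*p/4 = -7*p/4 + 2*w**2*(-3 + p))
x(S) = S*(-6*S**2 + 2*S**3 - 3*S/4) (x(S) = (S + (-6*S**2 - 7*S/4 + 2*S*S**2))*S = (S + (-6*S**2 - 7*S/4 + 2*S**3))*S = (S + (-6*S**2 + 2*S**3 - 7*S/4))*S = (-6*S**2 + 2*S**3 - 3*S/4)*S = S*(-6*S**2 + 2*S**3 - 3*S/4))
x(W - 10) + 63 = (-1 - 10)**2*(-3 - 24*(-1 - 10) + 8*(-1 - 10)**2)/4 + 63 = (1/4)*(-11)**2*(-3 - 24*(-11) + 8*(-11)**2) + 63 = (1/4)*121*(-3 + 264 + 8*121) + 63 = (1/4)*121*(-3 + 264 + 968) + 63 = (1/4)*121*1229 + 63 = 148709/4 + 63 = 148961/4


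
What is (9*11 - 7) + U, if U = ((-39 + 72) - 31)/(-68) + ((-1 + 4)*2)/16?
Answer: 12559/136 ≈ 92.346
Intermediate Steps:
U = 47/136 (U = (33 - 31)*(-1/68) + (3*2)*(1/16) = 2*(-1/68) + 6*(1/16) = -1/34 + 3/8 = 47/136 ≈ 0.34559)
(9*11 - 7) + U = (9*11 - 7) + 47/136 = (99 - 7) + 47/136 = 92 + 47/136 = 12559/136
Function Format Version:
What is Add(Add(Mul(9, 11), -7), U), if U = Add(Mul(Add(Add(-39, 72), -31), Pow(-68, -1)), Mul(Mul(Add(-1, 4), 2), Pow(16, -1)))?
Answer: Rational(12559, 136) ≈ 92.346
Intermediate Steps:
U = Rational(47, 136) (U = Add(Mul(Add(33, -31), Rational(-1, 68)), Mul(Mul(3, 2), Rational(1, 16))) = Add(Mul(2, Rational(-1, 68)), Mul(6, Rational(1, 16))) = Add(Rational(-1, 34), Rational(3, 8)) = Rational(47, 136) ≈ 0.34559)
Add(Add(Mul(9, 11), -7), U) = Add(Add(Mul(9, 11), -7), Rational(47, 136)) = Add(Add(99, -7), Rational(47, 136)) = Add(92, Rational(47, 136)) = Rational(12559, 136)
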